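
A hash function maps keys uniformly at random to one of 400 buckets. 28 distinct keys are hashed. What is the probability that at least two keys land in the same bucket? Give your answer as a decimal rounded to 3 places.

It's easier to compute the probability that all 28 are distinct.
P(all distinct) = 400/400 · 399/400 · ··· · 373/400 ≈ 0.380.
So the probability of at least one match is 1 − 0.380 = 0.620.

0.620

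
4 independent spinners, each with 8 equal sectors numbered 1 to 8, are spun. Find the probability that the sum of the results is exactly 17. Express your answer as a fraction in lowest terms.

There are 8^4 = 4096 equally likely outcomes.
The number of ordered 4-tuples from {1,…,8} summing to 17 is 336.
P(sum = 17) = 336/4096 = 21/256.

21/256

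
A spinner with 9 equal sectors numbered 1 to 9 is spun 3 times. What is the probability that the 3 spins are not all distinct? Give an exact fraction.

25/81

P(all 3 different) = 9/9 · 8/9 · ··· · 7/9 = 56/81.
P(at least two equal) = 1 − 56/81 = 25/81.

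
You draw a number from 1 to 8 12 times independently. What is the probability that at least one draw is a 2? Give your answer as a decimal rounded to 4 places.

P(no draw is a 2) = (7/8)^12 ≈ 0.2014.
P(at least one) = 1 − 0.2014 = 0.7986.

0.7986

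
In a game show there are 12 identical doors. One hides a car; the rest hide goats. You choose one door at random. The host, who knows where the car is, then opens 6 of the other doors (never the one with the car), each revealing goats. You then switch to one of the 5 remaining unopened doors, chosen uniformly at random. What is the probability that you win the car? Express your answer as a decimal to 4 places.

Your original door holds the car with probability 1/12, so the other 11 collectively hold it with probability 11/12.
The host can always find 6 empty doors to open, so the reveals don't change that 11/12; it is now spread over the 5 remaining unopened doors.
P(win by switching) = (11/12) · (1/5) = 11/60 ≈ 0.1833.

0.1833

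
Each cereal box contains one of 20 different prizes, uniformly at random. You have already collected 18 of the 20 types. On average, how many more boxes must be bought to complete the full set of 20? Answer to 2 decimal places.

30.00

Starting from 18 distinct types, each trial gives a new one with probability (20−i)/20 when i types are held, so the wait for the next new type is 20/(20−i).
E = 20/2 + 20/1 = 30 ≈ 30.00.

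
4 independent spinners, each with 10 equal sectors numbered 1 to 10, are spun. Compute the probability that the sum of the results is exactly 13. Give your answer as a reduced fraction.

There are 10^4 = 10000 equally likely outcomes.
The number of ordered 4-tuples from {1,…,10} summing to 13 is 220.
P(sum = 13) = 220/10000 = 11/500.

11/500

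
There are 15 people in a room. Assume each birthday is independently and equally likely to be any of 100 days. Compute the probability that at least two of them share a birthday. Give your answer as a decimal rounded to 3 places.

0.669

It's easier to compute the probability that all 15 are distinct.
P(all distinct) = 100/100 · 99/100 · ··· · 86/100 ≈ 0.331.
So the probability of at least one match is 1 − 0.331 = 0.669.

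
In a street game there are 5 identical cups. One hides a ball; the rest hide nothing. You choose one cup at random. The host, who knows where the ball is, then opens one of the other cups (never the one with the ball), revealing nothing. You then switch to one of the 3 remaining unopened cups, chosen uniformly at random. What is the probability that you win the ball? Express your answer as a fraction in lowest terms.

Your original cup holds the ball with probability 1/5, so the other 4 collectively hold it with probability 4/5.
The host can always find an empty cup to open, so this doesn't change that 4/5; it is now spread over the 3 remaining unopened cups.
P(win by switching) = (4/5) · (1/3) = 4/15.

4/15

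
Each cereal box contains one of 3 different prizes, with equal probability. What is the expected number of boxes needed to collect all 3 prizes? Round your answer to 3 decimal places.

After i distinct types are collected, each trial gives a new one with probability (3−i)/3, so the expected wait for the next new type is 3/(3−i).
E = 3/3 + 3/2 + 3/1 = 11/2 ≈ 5.500.

5.500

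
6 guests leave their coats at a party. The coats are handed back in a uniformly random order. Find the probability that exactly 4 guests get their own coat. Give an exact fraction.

1/48

Choose which 4 of the 6 are fixed: C(6,4) = 15 ways.
The remaining 2 must have no fixed point: D(2) = 1.
P = 15·1/720 = 1/48.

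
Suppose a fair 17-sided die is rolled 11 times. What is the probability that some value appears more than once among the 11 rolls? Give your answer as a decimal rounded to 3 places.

P(all 11 different) = 17/17 · 16/17 · ··· · 7/17 ≈ 0.014.
P(at least two equal) = 1 − 0.014 = 0.986.

0.986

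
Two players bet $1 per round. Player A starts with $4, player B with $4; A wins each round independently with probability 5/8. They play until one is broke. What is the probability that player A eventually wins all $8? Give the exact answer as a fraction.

Let r = q/p = (3/8)/(5/8) = 3/5. The recurrence P(i) = p·P(i+1) + q·P(i−1) with P(0)=0, P(8)=1 gives P(i) = (1 − r^i)/(1 − r^8).
P(4) = (1 − (3/5)^4) / (1 − (3/5)^8) = 625/706.

625/706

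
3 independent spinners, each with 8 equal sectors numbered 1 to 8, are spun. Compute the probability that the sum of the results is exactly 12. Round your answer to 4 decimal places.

There are 8^3 = 512 equally likely outcomes.
The number of ordered 3-tuples from {1,…,8} summing to 12 is 46.
P(sum = 12) = 46/512 = 23/256 ≈ 0.0898.

0.0898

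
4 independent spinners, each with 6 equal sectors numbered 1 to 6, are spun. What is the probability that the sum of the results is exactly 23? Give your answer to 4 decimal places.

There are 6^4 = 1296 equally likely outcomes.
The number of ordered 4-tuples from {1,…,6} summing to 23 is 4.
P(sum = 23) = 4/1296 = 1/324 ≈ 0.0031.

0.0031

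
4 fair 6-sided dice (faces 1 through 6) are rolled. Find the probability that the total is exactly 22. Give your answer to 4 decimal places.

0.0077

There are 6^4 = 1296 equally likely outcomes.
The number of ordered 4-tuples from {1,…,6} summing to 22 is 10.
P(sum = 22) = 10/1296 = 5/648 ≈ 0.0077.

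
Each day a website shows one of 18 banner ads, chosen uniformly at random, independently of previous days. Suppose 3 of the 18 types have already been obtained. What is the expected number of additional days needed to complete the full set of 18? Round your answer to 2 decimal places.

59.73

Starting from 3 distinct types, each trial gives a new one with probability (18−i)/18 when i types are held, so the wait for the next new type is 18/(18−i).
E = 18/15 + 18/14 + 18/13 + 18/12 + 18/11 + 18/10 + 18/9 + 18/8 + 18/7 + 18/6 + 18/5 + 18/4 + 18/3 + 18/2 + 18/1 = 1195757/20020 ≈ 59.73.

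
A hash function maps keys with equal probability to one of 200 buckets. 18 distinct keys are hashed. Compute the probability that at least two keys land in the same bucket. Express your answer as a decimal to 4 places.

0.5454

It's easier to compute the probability that all 18 are distinct.
P(all distinct) = 200/200 · 199/200 · ··· · 183/200 ≈ 0.4546.
So the probability of at least one match is 1 − 0.4546 = 0.5454.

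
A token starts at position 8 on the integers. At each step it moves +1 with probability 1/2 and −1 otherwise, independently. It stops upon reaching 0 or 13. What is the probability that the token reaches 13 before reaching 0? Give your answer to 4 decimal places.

With a fair step, P(i) = ½P(i−1) + ½P(i+1) with P(0)=0, P(13)=1 has the linear solution P(i) = i/13.
P(8) = 8/13 ≈ 0.6154.

0.6154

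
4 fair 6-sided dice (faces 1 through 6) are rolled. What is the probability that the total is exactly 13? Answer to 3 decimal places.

There are 6^4 = 1296 equally likely outcomes.
The number of ordered 4-tuples from {1,…,6} summing to 13 is 140.
P(sum = 13) = 140/1296 = 35/324 ≈ 0.108.

0.108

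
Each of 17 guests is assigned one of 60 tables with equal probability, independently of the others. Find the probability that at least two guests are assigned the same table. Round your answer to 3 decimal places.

It's easier to compute the probability that all 17 are distinct.
P(all distinct) = 60/60 · 59/60 · ··· · 44/60 ≈ 0.081.
So the probability of at least one match is 1 − 0.081 = 0.919.

0.919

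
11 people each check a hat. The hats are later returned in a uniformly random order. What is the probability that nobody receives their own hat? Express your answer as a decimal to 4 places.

0.3679

This is the derangement probability: permutations of 11 with no fixed point.
D(11) = 11! · (1 − 1/1! + 1/2! − ··· + (−1)^11/11!) = 14684570.
P = 14684570/39916800 = 1468457/3991680 ≈ 0.3679.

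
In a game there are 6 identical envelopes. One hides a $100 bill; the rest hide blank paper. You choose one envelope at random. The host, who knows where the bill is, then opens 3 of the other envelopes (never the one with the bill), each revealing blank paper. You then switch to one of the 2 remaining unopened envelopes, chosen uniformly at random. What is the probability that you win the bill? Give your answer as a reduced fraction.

Your original envelope holds the bill with probability 1/6, so the other 5 collectively hold it with probability 5/6.
The host can always find 3 empty envelopes to open, so the reveals don't change that 5/6; it is now spread over the 2 remaining unopened envelopes.
P(win by switching) = (5/6) · (1/2) = 5/12.

5/12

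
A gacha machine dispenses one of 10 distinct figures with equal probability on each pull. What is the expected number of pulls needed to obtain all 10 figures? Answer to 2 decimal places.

29.29

After i distinct types are collected, each trial gives a new one with probability (10−i)/10, so the expected wait for the next new type is 10/(10−i).
E = 10/10 + 10/9 + 10/8 + 10/7 + 10/6 + 10/5 + 10/4 + 10/3 + 10/2 + 10/1 = 7381/252 ≈ 29.29.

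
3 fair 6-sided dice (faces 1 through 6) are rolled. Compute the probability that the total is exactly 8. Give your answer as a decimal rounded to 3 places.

0.097

There are 6^3 = 216 equally likely outcomes.
The number of ordered 3-tuples from {1,…,6} summing to 8 is 21.
P(sum = 8) = 21/216 = 7/72 ≈ 0.097.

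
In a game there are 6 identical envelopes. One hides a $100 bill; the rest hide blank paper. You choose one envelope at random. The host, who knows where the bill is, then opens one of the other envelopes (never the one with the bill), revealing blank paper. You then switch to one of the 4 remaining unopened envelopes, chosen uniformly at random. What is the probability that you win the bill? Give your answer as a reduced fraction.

5/24

Your original envelope holds the bill with probability 1/6, so the other 5 collectively hold it with probability 5/6.
The host can always find an empty envelope to open, so this doesn't change that 5/6; it is now spread over the 4 remaining unopened envelopes.
P(win by switching) = (5/6) · (1/4) = 5/24.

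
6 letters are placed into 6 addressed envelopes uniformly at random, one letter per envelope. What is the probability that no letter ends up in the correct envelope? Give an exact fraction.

53/144

This is the derangement probability: permutations of 6 with no fixed point.
D(6) = 6! · (1 − 1/1! + 1/2! − ··· + (−1)^6/6!) = 265.
P = 265/720 = 53/144.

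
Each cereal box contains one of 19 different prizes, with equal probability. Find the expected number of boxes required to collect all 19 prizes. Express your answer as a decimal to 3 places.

After i distinct types are collected, each trial gives a new one with probability (19−i)/19, so the expected wait for the next new type is 19/(19−i).
E = 19/19 + 19/18 + 19/17 + 19/16 + 19/15 + 19/14 + 19/13 + 19/12 + 19/11 + 19/10 + 19/9 + 19/8 + 19/7 + 19/6 + 19/5 + 19/4 + 19/3 + 19/2 + 19/1 = 275295799/4084080 ≈ 67.407.

67.407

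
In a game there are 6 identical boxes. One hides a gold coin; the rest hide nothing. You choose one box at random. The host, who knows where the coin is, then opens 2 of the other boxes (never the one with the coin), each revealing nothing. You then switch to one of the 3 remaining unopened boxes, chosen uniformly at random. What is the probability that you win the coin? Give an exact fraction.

5/18

Your original box holds the coin with probability 1/6, so the other 5 collectively hold it with probability 5/6.
The host can always find 2 empty boxes to open, so the reveals don't change that 5/6; it is now spread over the 3 remaining unopened boxes.
P(win by switching) = (5/6) · (1/3) = 5/18.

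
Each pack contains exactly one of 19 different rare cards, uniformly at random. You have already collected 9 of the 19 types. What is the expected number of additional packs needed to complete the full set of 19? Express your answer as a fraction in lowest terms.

Starting from 9 distinct types, each trial gives a new one with probability (19−i)/19 when i types are held, so the wait for the next new type is 19/(19−i).
E = 19/10 + 19/9 + 19/8 + 19/7 + 19/6 + 19/5 + 19/4 + 19/3 + 19/2 + 19/1 = 140239/2520.

140239/2520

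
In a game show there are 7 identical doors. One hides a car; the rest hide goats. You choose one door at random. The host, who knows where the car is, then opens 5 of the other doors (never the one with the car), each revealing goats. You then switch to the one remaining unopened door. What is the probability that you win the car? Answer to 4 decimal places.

0.8571

Your original door holds the car with probability 1/7, so the other 6 collectively hold it with probability 6/7.
The host can always find 5 empty doors to open, so the reveals don't change that 6/7; it is now spread over the 1 remaining unopened door.
P(win by switching) = (6/7) · (1/1) = 6/7 ≈ 0.8571.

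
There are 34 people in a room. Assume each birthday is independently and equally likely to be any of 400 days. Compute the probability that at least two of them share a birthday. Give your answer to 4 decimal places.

It's easier to compute the probability that all 34 are distinct.
P(all distinct) = 400/400 · 399/400 · ··· · 367/400 ≈ 0.2361.
So the probability of at least one match is 1 − 0.2361 = 0.7639.

0.7639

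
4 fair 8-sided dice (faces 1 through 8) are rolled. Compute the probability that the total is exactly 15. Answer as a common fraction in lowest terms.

There are 8^4 = 4096 equally likely outcomes.
The number of ordered 4-tuples from {1,…,8} summing to 15 is 284.
P(sum = 15) = 284/4096 = 71/1024.

71/1024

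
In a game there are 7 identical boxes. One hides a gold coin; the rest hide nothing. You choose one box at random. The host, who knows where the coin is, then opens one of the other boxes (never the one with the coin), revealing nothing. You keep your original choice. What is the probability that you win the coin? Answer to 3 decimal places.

The host can always open an empty box regardless of your choice, so this gives no information about your original box.
P(win by staying) = 1/7 ≈ 0.143.

0.143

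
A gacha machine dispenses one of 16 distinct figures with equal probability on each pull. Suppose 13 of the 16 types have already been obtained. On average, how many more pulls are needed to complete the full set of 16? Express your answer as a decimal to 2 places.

Starting from 13 distinct types, each trial gives a new one with probability (16−i)/16 when i types are held, so the wait for the next new type is 16/(16−i).
E = 16/3 + 16/2 + 16/1 = 88/3 ≈ 29.33.

29.33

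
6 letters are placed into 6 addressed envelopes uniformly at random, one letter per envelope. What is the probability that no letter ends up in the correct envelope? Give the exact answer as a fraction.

This is the derangement probability: permutations of 6 with no fixed point.
D(6) = 6! · (1 − 1/1! + 1/2! − ··· + (−1)^6/6!) = 265.
P = 265/720 = 53/144.

53/144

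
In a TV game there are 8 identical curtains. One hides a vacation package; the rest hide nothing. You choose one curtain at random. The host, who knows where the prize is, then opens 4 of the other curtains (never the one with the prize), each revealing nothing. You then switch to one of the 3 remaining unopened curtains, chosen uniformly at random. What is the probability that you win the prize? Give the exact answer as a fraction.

Your original curtain holds the prize with probability 1/8, so the other 7 collectively hold it with probability 7/8.
The host can always find 4 empty curtains to open, so the reveals don't change that 7/8; it is now spread over the 3 remaining unopened curtains.
P(win by switching) = (7/8) · (1/3) = 7/24.

7/24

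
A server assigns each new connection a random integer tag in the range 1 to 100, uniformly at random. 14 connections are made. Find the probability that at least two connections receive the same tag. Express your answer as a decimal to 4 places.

0.6148

It's easier to compute the probability that all 14 are distinct.
P(all distinct) = 100/100 · 99/100 · ··· · 87/100 ≈ 0.3852.
So the probability of at least one match is 1 − 0.3852 = 0.6148.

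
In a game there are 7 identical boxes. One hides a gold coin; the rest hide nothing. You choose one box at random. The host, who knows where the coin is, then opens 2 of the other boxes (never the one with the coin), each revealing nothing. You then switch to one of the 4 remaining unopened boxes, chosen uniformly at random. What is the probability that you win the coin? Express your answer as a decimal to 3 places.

Your original box holds the coin with probability 1/7, so the other 6 collectively hold it with probability 6/7.
The host can always find 2 empty boxes to open, so the reveals don't change that 6/7; it is now spread over the 4 remaining unopened boxes.
P(win by switching) = (6/7) · (1/4) = 3/14 ≈ 0.214.

0.214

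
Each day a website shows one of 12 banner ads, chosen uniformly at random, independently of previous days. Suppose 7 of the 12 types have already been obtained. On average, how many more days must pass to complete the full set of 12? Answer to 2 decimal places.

Starting from 7 distinct types, each trial gives a new one with probability (12−i)/12 when i types are held, so the wait for the next new type is 12/(12−i).
E = 12/5 + 12/4 + 12/3 + 12/2 + 12/1 = 137/5 ≈ 27.40.

27.40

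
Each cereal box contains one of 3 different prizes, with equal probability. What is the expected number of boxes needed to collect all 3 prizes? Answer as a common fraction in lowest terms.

After i distinct types are collected, each trial gives a new one with probability (3−i)/3, so the expected wait for the next new type is 3/(3−i).
E = 3/3 + 3/2 + 3/1 = 11/2.

11/2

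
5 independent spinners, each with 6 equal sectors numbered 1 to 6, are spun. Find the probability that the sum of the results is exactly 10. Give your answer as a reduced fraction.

There are 6^5 = 7776 equally likely outcomes.
The number of ordered 5-tuples from {1,…,6} summing to 10 is 126.
P(sum = 10) = 126/7776 = 7/432.

7/432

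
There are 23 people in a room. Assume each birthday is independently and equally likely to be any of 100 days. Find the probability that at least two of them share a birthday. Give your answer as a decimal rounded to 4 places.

0.9357

It's easier to compute the probability that all 23 are distinct.
P(all distinct) = 100/100 · 99/100 · ··· · 78/100 ≈ 0.0643.
So the probability of at least one match is 1 − 0.0643 = 0.9357.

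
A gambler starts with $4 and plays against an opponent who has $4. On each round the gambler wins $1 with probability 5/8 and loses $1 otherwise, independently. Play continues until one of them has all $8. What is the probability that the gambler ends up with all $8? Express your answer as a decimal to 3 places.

0.885

Let r = q/p = (3/8)/(5/8) = 3/5. The recurrence P(i) = p·P(i+1) + q·P(i−1) with P(0)=0, P(8)=1 gives P(i) = (1 − r^i)/(1 − r^8).
P(4) = (1 − (3/5)^4) / (1 − (3/5)^8) = 625/706 ≈ 0.885.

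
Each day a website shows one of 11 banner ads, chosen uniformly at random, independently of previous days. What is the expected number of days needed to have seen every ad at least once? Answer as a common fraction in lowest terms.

83711/2520

After i distinct types are collected, each trial gives a new one with probability (11−i)/11, so the expected wait for the next new type is 11/(11−i).
E = 11/11 + 11/10 + 11/9 + 11/8 + 11/7 + 11/6 + 11/5 + 11/4 + 11/3 + 11/2 + 11/1 = 83711/2520.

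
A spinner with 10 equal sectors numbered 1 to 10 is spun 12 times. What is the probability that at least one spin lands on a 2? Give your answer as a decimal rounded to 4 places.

P(no spin lands on a 2) = (9/10)^12 ≈ 0.2824.
P(at least one) = 1 − 0.2824 = 0.7176.

0.7176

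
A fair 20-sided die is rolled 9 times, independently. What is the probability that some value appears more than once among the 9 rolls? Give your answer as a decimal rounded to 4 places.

0.8810

P(all 9 different) = 20/20 · 19/20 · ··· · 12/20 ≈ 0.1190.
P(at least two equal) = 1 − 0.1190 = 0.8810.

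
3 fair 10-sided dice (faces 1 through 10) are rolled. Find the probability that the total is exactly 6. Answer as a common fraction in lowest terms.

There are 10^3 = 1000 equally likely outcomes.
The number of ordered 3-tuples from {1,…,10} summing to 6 is 10.
P(sum = 6) = 10/1000 = 1/100.

1/100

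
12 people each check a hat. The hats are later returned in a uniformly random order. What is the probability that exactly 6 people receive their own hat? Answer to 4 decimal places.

0.0005

Choose which 6 of the 12 are fixed: C(12,6) = 924 ways.
The remaining 6 must have no fixed point: D(6) = 265.
P = 924·265/479001600 = 53/103680 ≈ 0.0005.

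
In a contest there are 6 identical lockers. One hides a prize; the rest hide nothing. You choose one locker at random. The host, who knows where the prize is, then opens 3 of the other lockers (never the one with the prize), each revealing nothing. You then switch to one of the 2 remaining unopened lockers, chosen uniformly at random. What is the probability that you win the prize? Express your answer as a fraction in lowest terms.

5/12

Your original locker holds the prize with probability 1/6, so the other 5 collectively hold it with probability 5/6.
The host can always find 3 empty lockers to open, so the reveals don't change that 5/6; it is now spread over the 2 remaining unopened lockers.
P(win by switching) = (5/6) · (1/2) = 5/12.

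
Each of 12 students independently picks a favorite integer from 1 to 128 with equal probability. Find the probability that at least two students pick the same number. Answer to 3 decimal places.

It's easier to compute the probability that all 12 are distinct.
P(all distinct) = 128/128 · 127/128 · ··· · 117/128 ≈ 0.588.
So the probability of at least one match is 1 − 0.588 = 0.412.

0.412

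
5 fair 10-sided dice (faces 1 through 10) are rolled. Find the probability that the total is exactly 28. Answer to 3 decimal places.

0.060

There are 10^5 = 100000 equally likely outcomes.
The number of ordered 5-tuples from {1,…,10} summing to 28 is 6000.
P(sum = 28) = 6000/100000 = 3/50 ≈ 0.060.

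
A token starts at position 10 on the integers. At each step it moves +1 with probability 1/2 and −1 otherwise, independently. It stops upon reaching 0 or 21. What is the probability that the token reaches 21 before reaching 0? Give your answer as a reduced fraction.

With a fair step, P(i) = ½P(i−1) + ½P(i+1) with P(0)=0, P(21)=1 has the linear solution P(i) = i/21.
P(10) = 10/21.

10/21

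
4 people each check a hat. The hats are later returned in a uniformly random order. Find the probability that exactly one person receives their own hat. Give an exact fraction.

1/3

Choose which one is fixed: C(4,1) = 4 ways.
The remaining 3 must have no fixed point: D(3) = 2.
P = 4·2/24 = 1/3.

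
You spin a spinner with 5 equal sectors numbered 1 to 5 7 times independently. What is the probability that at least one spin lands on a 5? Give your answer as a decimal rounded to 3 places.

P(no spin lands on a 5) = (4/5)^7 ≈ 0.210.
P(at least one) = 1 − 0.210 = 0.790.

0.790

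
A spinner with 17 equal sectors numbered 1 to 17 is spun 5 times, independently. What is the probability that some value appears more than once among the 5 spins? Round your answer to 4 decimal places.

P(all 5 different) = 17/17 · 16/17 · ··· · 13/17 ≈ 0.5230.
P(at least two equal) = 1 − 0.5230 = 0.4770.

0.4770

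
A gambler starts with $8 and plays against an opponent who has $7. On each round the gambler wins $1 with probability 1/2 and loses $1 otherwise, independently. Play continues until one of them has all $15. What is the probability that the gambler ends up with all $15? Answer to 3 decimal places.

0.533

With a fair step, P(i) = ½P(i−1) + ½P(i+1) with P(0)=0, P(15)=1 has the linear solution P(i) = i/15.
P(8) = 8/15 ≈ 0.533.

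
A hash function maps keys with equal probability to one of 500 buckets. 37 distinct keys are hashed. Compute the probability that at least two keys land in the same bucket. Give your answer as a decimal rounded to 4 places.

It's easier to compute the probability that all 37 are distinct.
P(all distinct) = 500/500 · 499/500 · ··· · 464/500 ≈ 0.2552.
So the probability of at least one match is 1 − 0.2552 = 0.7448.

0.7448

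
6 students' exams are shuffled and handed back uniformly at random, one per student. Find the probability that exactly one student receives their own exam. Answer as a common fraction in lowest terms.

11/30

Choose which one is fixed: C(6,1) = 6 ways.
The remaining 5 must have no fixed point: D(5) = 44.
P = 6·44/720 = 11/30.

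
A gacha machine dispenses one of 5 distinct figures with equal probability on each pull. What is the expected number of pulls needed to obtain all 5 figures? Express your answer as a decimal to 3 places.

11.417

After i distinct types are collected, each trial gives a new one with probability (5−i)/5, so the expected wait for the next new type is 5/(5−i).
E = 5/5 + 5/4 + 5/3 + 5/2 + 5/1 = 137/12 ≈ 11.417.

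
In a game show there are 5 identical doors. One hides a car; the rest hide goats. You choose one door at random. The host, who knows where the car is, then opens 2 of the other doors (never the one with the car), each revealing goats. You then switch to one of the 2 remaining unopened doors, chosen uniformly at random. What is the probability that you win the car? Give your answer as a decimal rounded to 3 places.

Your original door holds the car with probability 1/5, so the other 4 collectively hold it with probability 4/5.
The host can always find 2 empty doors to open, so the reveals don't change that 4/5; it is now spread over the 2 remaining unopened doors.
P(win by switching) = (4/5) · (1/2) = 2/5 ≈ 0.400.

0.400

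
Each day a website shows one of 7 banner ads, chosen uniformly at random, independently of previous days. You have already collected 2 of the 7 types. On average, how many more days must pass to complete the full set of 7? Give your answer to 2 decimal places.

15.98

Starting from 2 distinct types, each trial gives a new one with probability (7−i)/7 when i types are held, so the wait for the next new type is 7/(7−i).
E = 7/5 + 7/4 + 7/3 + 7/2 + 7/1 = 959/60 ≈ 15.98.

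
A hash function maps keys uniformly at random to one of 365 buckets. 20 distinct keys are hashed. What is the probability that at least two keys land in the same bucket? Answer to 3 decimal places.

It's easier to compute the probability that all 20 are distinct.
P(all distinct) = 365/365 · 364/365 · ··· · 346/365 ≈ 0.589.
So the probability of at least one match is 1 − 0.589 = 0.411.

0.411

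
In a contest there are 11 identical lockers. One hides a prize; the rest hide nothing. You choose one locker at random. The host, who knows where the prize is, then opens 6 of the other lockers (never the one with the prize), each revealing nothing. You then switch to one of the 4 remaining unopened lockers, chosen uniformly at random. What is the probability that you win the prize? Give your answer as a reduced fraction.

Your original locker holds the prize with probability 1/11, so the other 10 collectively hold it with probability 10/11.
The host can always find 6 empty lockers to open, so the reveals don't change that 10/11; it is now spread over the 4 remaining unopened lockers.
P(win by switching) = (10/11) · (1/4) = 5/22.

5/22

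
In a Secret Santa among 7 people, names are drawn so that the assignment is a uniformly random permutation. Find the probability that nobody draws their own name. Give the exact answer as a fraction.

103/280

This is the derangement probability: permutations of 7 with no fixed point.
D(7) = 7! · (1 − 1/1! + 1/2! − ··· + (−1)^7/7!) = 1854.
P = 1854/5040 = 103/280.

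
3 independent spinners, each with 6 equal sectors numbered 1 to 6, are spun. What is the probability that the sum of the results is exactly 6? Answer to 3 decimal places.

0.046

There are 6^3 = 216 equally likely outcomes.
The number of ordered 3-tuples from {1,…,6} summing to 6 is 10.
P(sum = 6) = 10/216 = 5/108 ≈ 0.046.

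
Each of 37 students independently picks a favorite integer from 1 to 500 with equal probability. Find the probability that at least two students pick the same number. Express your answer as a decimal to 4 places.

It's easier to compute the probability that all 37 are distinct.
P(all distinct) = 500/500 · 499/500 · ··· · 464/500 ≈ 0.2552.
So the probability of at least one match is 1 − 0.2552 = 0.7448.

0.7448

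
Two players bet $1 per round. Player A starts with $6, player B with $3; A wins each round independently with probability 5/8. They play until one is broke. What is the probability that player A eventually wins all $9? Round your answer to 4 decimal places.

0.9630

Let r = q/p = (3/8)/(5/8) = 3/5. The recurrence P(i) = p·P(i+1) + q·P(i−1) with P(0)=0, P(9)=1 gives P(i) = (1 − r^i)/(1 − r^9).
P(6) = (1 − (3/5)^6) / (1 − (3/5)^9) = 19000/19729 ≈ 0.9630.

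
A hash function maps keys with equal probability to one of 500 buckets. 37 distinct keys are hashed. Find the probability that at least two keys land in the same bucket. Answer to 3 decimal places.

0.745

It's easier to compute the probability that all 37 are distinct.
P(all distinct) = 500/500 · 499/500 · ··· · 464/500 ≈ 0.255.
So the probability of at least one match is 1 − 0.255 = 0.745.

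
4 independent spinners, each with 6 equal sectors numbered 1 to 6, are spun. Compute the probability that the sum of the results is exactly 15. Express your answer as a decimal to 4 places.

0.1080

There are 6^4 = 1296 equally likely outcomes.
The number of ordered 4-tuples from {1,…,6} summing to 15 is 140.
P(sum = 15) = 140/1296 = 35/324 ≈ 0.1080.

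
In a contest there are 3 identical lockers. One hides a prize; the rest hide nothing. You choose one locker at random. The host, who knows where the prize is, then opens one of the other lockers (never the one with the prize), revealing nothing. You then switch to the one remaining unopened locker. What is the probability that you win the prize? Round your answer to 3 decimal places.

Your original locker holds the prize with probability 1/3, so the other 2 collectively hold it with probability 2/3.
The host can always find an empty locker to open, so this doesn't change that 2/3; it is now spread over the 1 remaining unopened locker.
P(win by switching) = (2/3) · (1/1) = 2/3 ≈ 0.667.

0.667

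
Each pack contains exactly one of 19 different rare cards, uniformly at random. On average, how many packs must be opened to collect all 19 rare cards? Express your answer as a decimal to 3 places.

After i distinct types are collected, each trial gives a new one with probability (19−i)/19, so the expected wait for the next new type is 19/(19−i).
E = 19/19 + 19/18 + 19/17 + 19/16 + 19/15 + 19/14 + 19/13 + 19/12 + 19/11 + 19/10 + 19/9 + 19/8 + 19/7 + 19/6 + 19/5 + 19/4 + 19/3 + 19/2 + 19/1 = 275295799/4084080 ≈ 67.407.

67.407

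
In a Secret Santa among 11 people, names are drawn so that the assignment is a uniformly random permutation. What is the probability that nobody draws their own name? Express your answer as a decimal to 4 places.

0.3679

This is the derangement probability: permutations of 11 with no fixed point.
D(11) = 11! · (1 − 1/1! + 1/2! − ··· + (−1)^11/11!) = 14684570.
P = 14684570/39916800 = 1468457/3991680 ≈ 0.3679.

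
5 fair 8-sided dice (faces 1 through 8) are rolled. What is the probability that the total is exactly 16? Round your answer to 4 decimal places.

There are 8^5 = 32768 equally likely outcomes.
The number of ordered 5-tuples from {1,…,8} summing to 16 is 1190.
P(sum = 16) = 1190/32768 = 595/16384 ≈ 0.0363.

0.0363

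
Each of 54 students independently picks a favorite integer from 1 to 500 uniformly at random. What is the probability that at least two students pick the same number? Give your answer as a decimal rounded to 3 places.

0.949

It's easier to compute the probability that all 54 are distinct.
P(all distinct) = 500/500 · 499/500 · ··· · 447/500 ≈ 0.051.
So the probability of at least one match is 1 − 0.051 = 0.949.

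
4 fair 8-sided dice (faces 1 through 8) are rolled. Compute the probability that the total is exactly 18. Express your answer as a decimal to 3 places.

0.084

There are 8^4 = 4096 equally likely outcomes.
The number of ordered 4-tuples from {1,…,8} summing to 18 is 344.
P(sum = 18) = 344/4096 = 43/512 ≈ 0.084.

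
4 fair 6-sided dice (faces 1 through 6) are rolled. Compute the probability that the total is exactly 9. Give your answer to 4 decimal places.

There are 6^4 = 1296 equally likely outcomes.
The number of ordered 4-tuples from {1,…,6} summing to 9 is 56.
P(sum = 9) = 56/1296 = 7/162 ≈ 0.0432.

0.0432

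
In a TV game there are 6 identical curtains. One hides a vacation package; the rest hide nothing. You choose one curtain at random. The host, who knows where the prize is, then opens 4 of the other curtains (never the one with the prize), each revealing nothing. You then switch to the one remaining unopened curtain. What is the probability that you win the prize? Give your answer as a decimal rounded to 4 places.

0.8333

Your original curtain holds the prize with probability 1/6, so the other 5 collectively hold it with probability 5/6.
The host can always find 4 empty curtains to open, so the reveals don't change that 5/6; it is now spread over the 1 remaining unopened curtain.
P(win by switching) = (5/6) · (1/1) = 5/6 ≈ 0.8333.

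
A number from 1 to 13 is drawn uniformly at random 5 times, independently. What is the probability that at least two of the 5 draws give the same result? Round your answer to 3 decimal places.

0.584

P(all 5 different) = 13/13 · 12/13 · ··· · 9/13 ≈ 0.416.
P(at least two equal) = 1 − 0.416 = 0.584.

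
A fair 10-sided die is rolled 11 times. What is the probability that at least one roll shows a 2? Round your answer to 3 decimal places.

P(no roll shows a 2) = (9/10)^11 ≈ 0.314.
P(at least one) = 1 − 0.314 = 0.686.

0.686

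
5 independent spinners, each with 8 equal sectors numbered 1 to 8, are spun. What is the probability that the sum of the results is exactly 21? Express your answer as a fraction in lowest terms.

595/8192

There are 8^5 = 32768 equally likely outcomes.
The number of ordered 5-tuples from {1,…,8} summing to 21 is 2380.
P(sum = 21) = 2380/32768 = 595/8192.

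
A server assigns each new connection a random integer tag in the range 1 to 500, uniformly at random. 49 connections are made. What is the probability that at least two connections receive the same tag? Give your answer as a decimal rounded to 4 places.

0.9121

It's easier to compute the probability that all 49 are distinct.
P(all distinct) = 500/500 · 499/500 · ··· · 452/500 ≈ 0.0879.
So the probability of at least one match is 1 − 0.0879 = 0.9121.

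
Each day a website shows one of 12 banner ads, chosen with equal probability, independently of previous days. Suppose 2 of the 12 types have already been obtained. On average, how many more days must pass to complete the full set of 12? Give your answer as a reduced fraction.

Starting from 2 distinct types, each trial gives a new one with probability (12−i)/12 when i types are held, so the wait for the next new type is 12/(12−i).
E = 12/10 + 12/9 + 12/8 + 12/7 + 12/6 + 12/5 + 12/4 + 12/3 + 12/2 + 12/1 = 7381/210.

7381/210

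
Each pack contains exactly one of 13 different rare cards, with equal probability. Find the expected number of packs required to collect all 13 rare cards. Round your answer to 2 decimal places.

41.34

After i distinct types are collected, each trial gives a new one with probability (13−i)/13, so the expected wait for the next new type is 13/(13−i).
E = 13/13 + 13/12 + 13/11 + 13/10 + 13/9 + 13/8 + 13/7 + 13/6 + 13/5 + 13/4 + 13/3 + 13/2 + 13/1 = 1145993/27720 ≈ 41.34.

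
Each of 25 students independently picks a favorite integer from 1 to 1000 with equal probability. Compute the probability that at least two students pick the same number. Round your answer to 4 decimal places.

0.2610

It's easier to compute the probability that all 25 are distinct.
P(all distinct) = 1000/1000 · 999/1000 · ··· · 976/1000 ≈ 0.7390.
So the probability of at least one match is 1 − 0.7390 = 0.2610.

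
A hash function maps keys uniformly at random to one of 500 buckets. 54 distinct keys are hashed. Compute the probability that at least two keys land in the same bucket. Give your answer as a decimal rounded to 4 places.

It's easier to compute the probability that all 54 are distinct.
P(all distinct) = 500/500 · 499/500 · ··· · 447/500 ≈ 0.0513.
So the probability of at least one match is 1 − 0.0513 = 0.9487.

0.9487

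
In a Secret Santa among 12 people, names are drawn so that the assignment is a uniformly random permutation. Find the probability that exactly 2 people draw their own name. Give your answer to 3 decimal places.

0.184

Choose which 2 of the 12 are fixed: C(12,2) = 66 ways.
The remaining 10 must have no fixed point: D(10) = 1334961.
P = 66·1334961/479001600 = 16481/89600 ≈ 0.184.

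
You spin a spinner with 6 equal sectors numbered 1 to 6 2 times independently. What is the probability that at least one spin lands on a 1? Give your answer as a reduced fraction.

11/36

P(no spin lands on a 1) = (5/6)^2 = 25/36.
P(at least one) = 1 − 25/36 = 11/36.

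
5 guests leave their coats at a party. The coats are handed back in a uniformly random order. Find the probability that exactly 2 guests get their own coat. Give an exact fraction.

1/6

Choose which 2 of the 5 are fixed: C(5,2) = 10 ways.
The remaining 3 must have no fixed point: D(3) = 2.
P = 10·2/120 = 1/6.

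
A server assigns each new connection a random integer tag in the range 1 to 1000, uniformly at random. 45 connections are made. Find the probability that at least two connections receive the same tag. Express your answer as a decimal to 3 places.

0.634

It's easier to compute the probability that all 45 are distinct.
P(all distinct) = 1000/1000 · 999/1000 · ··· · 956/1000 ≈ 0.366.
So the probability of at least one match is 1 − 0.366 = 0.634.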